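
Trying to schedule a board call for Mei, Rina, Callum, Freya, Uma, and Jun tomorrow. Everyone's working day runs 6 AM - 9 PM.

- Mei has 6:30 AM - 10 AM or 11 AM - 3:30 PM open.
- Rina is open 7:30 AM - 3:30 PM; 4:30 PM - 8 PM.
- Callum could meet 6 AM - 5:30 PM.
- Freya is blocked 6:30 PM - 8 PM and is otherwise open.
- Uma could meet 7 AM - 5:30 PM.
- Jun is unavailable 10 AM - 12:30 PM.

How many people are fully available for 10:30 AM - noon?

4

Mei free: 06:30-10:00, 11:00-15:30.
Rina free: 07:30-15:30, 16:30-20:00.
Callum free: 06:00-17:30.
Freya free: 06:00-18:30, 20:00-21:00 (invert busy blocks within the working day).
Uma free: 07:00-17:30.
Jun free: 06:00-10:00, 12:30-21:00 (invert busy blocks within the working day).
Rina, Callum, Freya, and Uma can make the full 10:30-12:00 slot — that's 4.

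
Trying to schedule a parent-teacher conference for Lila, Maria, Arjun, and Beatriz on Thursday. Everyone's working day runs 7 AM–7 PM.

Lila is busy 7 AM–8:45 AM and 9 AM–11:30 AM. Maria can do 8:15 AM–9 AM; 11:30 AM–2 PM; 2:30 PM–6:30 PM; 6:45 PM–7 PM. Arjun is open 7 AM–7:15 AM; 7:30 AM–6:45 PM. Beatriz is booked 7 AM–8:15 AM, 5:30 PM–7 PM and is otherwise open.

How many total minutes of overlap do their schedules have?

345

Lila free: 08:45-09:00, 11:30-19:00 (invert busy blocks within the working day).
Maria free: 08:15-09:00, 11:30-14:00, 14:30-18:30, 18:45-19:00.
Arjun free: 07:00-07:15, 07:30-18:45.
Beatriz free: 08:15-17:30 (invert busy blocks within the working day).
Lila ∩ Maria: 08:45-09:00, 11:30-14:00, 14:30-18:30, 18:45-19:00.
Lila ∩ Maria ∩ Arjun: 08:45-09:00, 11:30-14:00, 14:30-18:30.
Lila ∩ Maria ∩ Arjun ∩ Beatriz: 08:45-09:00, 11:30-14:00, 14:30-17:30.
Summing the common windows: 15 + 150 + 180 = 345 minutes.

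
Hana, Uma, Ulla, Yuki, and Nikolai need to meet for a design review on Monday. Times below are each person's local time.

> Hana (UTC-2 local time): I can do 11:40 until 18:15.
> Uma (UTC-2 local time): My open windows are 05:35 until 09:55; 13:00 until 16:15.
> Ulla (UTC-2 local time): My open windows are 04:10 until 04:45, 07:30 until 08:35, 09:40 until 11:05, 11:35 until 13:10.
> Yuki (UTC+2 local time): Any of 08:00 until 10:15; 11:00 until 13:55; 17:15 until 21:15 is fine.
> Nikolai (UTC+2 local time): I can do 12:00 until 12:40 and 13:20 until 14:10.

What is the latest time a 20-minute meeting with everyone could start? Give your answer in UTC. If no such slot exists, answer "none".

Hana in UTC: 13:40-20:15 (add 2h to convert from UTC-2).
Uma in UTC: 07:35-11:55, 15:00-18:15 (add 2h to convert from UTC-2).
Ulla in UTC: 06:10-06:45, 09:30-10:35, 11:40-13:05, 13:35-15:10 (add 2h to convert from UTC-2).
Yuki in UTC: 06:00-08:15, 09:00-11:55, 15:15-19:15 (subtract 2h to convert from UTC+2).
Nikolai in UTC: 10:00-10:40, 11:20-12:10 (subtract 2h to convert from UTC+2).
Hana ∩ Uma: 15:00-18:15.
Hana ∩ Uma ∩ Ulla: 15:00-15:10.
Hana ∩ Uma ∩ Ulla ∩ Yuki: ∅.
Hana ∩ Uma ∩ Ulla ∩ Yuki ∩ Nikolai: ∅.
There is no time when everyone is free.
No common window is at least 20 minutes long.

none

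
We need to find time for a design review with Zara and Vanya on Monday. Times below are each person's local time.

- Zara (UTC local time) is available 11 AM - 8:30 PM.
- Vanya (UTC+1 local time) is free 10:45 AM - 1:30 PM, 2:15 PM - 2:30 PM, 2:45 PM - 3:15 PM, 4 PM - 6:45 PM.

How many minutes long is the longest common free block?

Zara in UTC: 11:00-20:30.
Vanya in UTC: 09:45-12:30, 13:15-13:30, 13:45-14:15, 15:00-17:45 (subtract 1h to convert from UTC+1).
Zara ∩ Vanya: 11:00-12:30, 13:15-13:30, 13:45-14:15, 15:00-17:45.
Those are the intersection windows.
The longest is 15:00-17:45 at 165 minutes.

165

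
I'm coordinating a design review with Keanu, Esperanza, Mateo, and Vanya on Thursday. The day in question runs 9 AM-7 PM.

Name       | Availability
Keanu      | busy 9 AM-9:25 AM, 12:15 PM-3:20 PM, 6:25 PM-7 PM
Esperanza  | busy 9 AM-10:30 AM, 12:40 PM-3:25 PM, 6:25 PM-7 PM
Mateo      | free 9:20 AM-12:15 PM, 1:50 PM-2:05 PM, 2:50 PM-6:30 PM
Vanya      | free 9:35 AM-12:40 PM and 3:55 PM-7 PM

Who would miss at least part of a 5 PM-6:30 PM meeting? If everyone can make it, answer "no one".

Esperanza, Keanu

Keanu free: 09:25-12:15, 15:20-18:25 (invert busy blocks within the working day).
Esperanza free: 10:30-12:40, 15:25-18:25 (invert busy blocks within the working day).
Mateo free: 09:20-12:15, 13:50-14:05, 14:50-18:30.
Vanya free: 09:35-12:40, 15:55-19:00.
Keanu: not fully free for 17:00-18:30. Esperanza: not fully free for 17:00-18:30. Mateo: free for 17:00-18:30. Vanya: free for 17:00-18:30.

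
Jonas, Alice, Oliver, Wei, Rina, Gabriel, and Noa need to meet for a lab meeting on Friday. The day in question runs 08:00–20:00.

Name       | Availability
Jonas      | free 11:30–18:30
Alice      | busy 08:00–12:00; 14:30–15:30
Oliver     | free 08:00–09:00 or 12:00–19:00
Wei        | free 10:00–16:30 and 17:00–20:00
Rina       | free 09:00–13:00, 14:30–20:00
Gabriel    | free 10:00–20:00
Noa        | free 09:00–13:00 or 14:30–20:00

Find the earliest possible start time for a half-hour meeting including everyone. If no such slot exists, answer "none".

12:00

Jonas free: 11:30-18:30.
Alice free: 12:00-14:30, 15:30-20:00 (invert busy blocks within the working day).
Oliver free: 08:00-09:00, 12:00-19:00.
Wei free: 10:00-16:30, 17:00-20:00.
Rina free: 09:00-13:00, 14:30-20:00.
Gabriel free: 10:00-20:00.
Noa free: 09:00-13:00, 14:30-20:00.
Jonas ∩ Alice: 12:00-14:30, 15:30-18:30.
Jonas ∩ Alice ∩ Oliver: 12:00-14:30, 15:30-18:30.
Jonas ∩ Alice ∩ Oliver ∩ Wei: 12:00-14:30, 15:30-16:30, 17:00-18:30.
Jonas ∩ Alice ∩ Oliver ∩ Wei ∩ Rina: 12:00-13:00, 15:30-16:30, 17:00-18:30.
Jonas ∩ Alice ∩ Oliver ∩ Wei ∩ Rina ∩ Gabriel: 12:00-13:00, 15:30-16:30, 17:00-18:30.
Jonas ∩ Alice ∩ Oliver ∩ Wei ∩ Rina ∩ Gabriel ∩ Noa: 12:00-13:00, 15:30-16:30, 17:00-18:30.
The first common window of at least 30 minutes is 12:00-13:00, so the earliest start is 12:00.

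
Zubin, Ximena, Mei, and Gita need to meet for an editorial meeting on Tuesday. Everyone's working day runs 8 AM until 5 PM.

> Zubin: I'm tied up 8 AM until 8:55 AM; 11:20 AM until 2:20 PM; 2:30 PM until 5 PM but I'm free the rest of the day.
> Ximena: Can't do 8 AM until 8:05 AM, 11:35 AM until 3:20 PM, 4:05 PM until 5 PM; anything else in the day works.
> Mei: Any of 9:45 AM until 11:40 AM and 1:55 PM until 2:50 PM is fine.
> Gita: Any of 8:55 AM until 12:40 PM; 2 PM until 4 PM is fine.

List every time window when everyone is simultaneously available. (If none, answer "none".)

Zubin free: 08:55-11:20, 14:20-14:30 (invert busy blocks within the working day).
Ximena free: 08:05-11:35, 15:20-16:05 (invert busy blocks within the working day).
Mei free: 09:45-11:40, 13:55-14:50.
Gita free: 08:55-12:40, 14:00-16:00.
Zubin ∩ Ximena: 08:55-11:20.
Zubin ∩ Ximena ∩ Mei: 09:45-11:20.
Zubin ∩ Ximena ∩ Mei ∩ Gita: 09:45-11:20.

09:45-11:20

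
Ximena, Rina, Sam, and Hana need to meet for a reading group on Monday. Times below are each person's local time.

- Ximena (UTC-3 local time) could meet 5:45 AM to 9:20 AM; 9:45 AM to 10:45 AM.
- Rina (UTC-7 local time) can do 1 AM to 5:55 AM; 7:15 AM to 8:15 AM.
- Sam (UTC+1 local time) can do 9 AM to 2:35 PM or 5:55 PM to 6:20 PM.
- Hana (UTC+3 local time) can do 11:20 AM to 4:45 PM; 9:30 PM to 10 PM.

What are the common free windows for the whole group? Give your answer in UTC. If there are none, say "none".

08:45-12:20, 12:45-12:55

Ximena in UTC: 08:45-12:20, 12:45-13:45 (add 3h to convert from UTC-3).
Rina in UTC: 08:00-12:55, 14:15-15:15 (add 7h to convert from UTC-7).
Sam in UTC: 08:00-13:35, 16:55-17:20 (subtract 1h to convert from UTC+1).
Hana in UTC: 08:20-13:45, 18:30-19:00 (subtract 3h to convert from UTC+3).
Ximena ∩ Rina: 08:45-12:20, 12:45-12:55.
Ximena ∩ Rina ∩ Sam: 08:45-12:20, 12:45-12:55.
Ximena ∩ Rina ∩ Sam ∩ Hana: 08:45-12:20, 12:45-12:55.
So the common availability across everyone is 08:45-12:20, 12:45-12:55.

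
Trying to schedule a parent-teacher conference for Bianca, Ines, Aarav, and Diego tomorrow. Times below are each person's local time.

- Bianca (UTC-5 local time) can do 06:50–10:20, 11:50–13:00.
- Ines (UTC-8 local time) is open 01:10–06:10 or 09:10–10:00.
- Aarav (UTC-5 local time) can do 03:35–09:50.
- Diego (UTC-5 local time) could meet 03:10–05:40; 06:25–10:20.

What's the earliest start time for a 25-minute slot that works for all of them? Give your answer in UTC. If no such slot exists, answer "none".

11:50

Bianca in UTC: 11:50-15:20, 16:50-18:00 (add 5h to convert from UTC-5).
Ines in UTC: 09:10-14:10, 17:10-18:00 (add 8h to convert from UTC-8).
Aarav in UTC: 08:35-14:50 (add 5h to convert from UTC-5).
Diego in UTC: 08:10-10:40, 11:25-15:20 (add 5h to convert from UTC-5).
Bianca ∩ Ines: 11:50-14:10, 17:10-18:00.
Bianca ∩ Ines ∩ Aarav: 11:50-14:10.
Bianca ∩ Ines ∩ Aarav ∩ Diego: 11:50-14:10.
Those are the intersection windows.
The first common window of at least 25 minutes is 11:50-14:10, so the earliest start is 11:50.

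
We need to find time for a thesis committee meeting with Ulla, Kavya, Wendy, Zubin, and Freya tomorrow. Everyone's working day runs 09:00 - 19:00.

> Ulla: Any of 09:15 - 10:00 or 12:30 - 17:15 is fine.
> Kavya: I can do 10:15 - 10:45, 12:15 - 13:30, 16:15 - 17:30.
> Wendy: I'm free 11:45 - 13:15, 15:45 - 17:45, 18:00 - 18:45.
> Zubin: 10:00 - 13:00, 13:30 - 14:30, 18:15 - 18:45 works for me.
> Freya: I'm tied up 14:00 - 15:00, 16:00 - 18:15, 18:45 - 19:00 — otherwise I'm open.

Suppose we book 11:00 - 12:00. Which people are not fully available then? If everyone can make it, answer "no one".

Ulla free: 09:15-10:00, 12:30-17:15.
Kavya free: 10:15-10:45, 12:15-13:30, 16:15-17:30.
Wendy free: 11:45-13:15, 15:45-17:45, 18:00-18:45.
Zubin free: 10:00-13:00, 13:30-14:30, 18:15-18:45.
Freya free: 09:00-14:00, 15:00-16:00, 18:15-18:45 (invert busy blocks within the working day).
Ulla: not fully free for 11:00-12:00. Kavya: not fully free for 11:00-12:00. Wendy: not fully free for 11:00-12:00. Zubin: free for 11:00-12:00. Freya: free for 11:00-12:00.

Kavya, Ulla, Wendy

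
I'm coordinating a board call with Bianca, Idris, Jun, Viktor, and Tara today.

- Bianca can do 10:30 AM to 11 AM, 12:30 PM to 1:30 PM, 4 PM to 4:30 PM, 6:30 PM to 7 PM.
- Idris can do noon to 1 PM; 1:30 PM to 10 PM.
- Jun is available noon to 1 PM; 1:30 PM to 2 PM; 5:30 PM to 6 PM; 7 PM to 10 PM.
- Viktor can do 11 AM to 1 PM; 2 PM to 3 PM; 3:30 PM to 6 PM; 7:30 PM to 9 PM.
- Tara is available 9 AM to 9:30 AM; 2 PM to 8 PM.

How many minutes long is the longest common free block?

0

Bianca ∩ Idris: 12:30-13:00, 16:00-16:30, 18:30-19:00.
Bianca ∩ Idris ∩ Jun: 12:30-13:00.
Bianca ∩ Idris ∩ Jun ∩ Viktor: 12:30-13:00.
Bianca ∩ Idris ∩ Jun ∩ Viktor ∩ Tara: ∅.
There is no time when everyone is free.
No common window exists, so the longest block is 0 minutes.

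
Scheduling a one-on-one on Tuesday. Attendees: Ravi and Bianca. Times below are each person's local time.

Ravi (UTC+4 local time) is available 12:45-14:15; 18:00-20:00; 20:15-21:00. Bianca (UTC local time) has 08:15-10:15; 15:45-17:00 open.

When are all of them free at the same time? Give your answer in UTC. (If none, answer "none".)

Ravi in UTC: 08:45-10:15, 14:00-16:00, 16:15-17:00 (subtract 4h to convert from UTC+4).
Bianca in UTC: 08:15-10:15, 15:45-17:00.
Ravi ∩ Bianca: 08:45-10:15, 15:45-16:00, 16:15-17:00.

08:45-10:15, 15:45-16:00, 16:15-17:00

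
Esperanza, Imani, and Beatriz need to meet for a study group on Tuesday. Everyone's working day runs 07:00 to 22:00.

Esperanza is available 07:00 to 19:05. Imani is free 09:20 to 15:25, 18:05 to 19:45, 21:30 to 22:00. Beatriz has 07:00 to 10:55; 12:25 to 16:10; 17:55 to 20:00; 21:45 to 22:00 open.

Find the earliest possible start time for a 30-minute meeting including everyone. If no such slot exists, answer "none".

09:20

Esperanza ∩ Imani: 09:20-15:25, 18:05-19:05.
Esperanza ∩ Imani ∩ Beatriz: 09:20-10:55, 12:25-15:25, 18:05-19:05.
The first common window of at least 30 minutes is 09:20-10:55, so the earliest start is 09:20.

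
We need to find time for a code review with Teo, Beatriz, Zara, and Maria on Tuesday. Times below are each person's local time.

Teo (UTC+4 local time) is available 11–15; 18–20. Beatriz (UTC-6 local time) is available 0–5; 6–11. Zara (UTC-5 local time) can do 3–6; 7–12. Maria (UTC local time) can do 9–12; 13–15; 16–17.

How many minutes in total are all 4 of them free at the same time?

Teo in UTC: 07:00-11:00, 14:00-16:00 (subtract 4h to convert from UTC+4).
Beatriz in UTC: 06:00-11:00, 12:00-17:00 (add 6h to convert from UTC-6).
Zara in UTC: 08:00-11:00, 12:00-17:00 (add 5h to convert from UTC-5).
Maria in UTC: 09:00-12:00, 13:00-15:00, 16:00-17:00.
Teo ∩ Beatriz: 07:00-11:00, 14:00-16:00.
Teo ∩ Beatriz ∩ Zara: 08:00-11:00, 14:00-16:00.
Teo ∩ Beatriz ∩ Zara ∩ Maria: 09:00-11:00, 14:00-15:00.
Summing the common windows: 120 + 60 = 180 minutes.

180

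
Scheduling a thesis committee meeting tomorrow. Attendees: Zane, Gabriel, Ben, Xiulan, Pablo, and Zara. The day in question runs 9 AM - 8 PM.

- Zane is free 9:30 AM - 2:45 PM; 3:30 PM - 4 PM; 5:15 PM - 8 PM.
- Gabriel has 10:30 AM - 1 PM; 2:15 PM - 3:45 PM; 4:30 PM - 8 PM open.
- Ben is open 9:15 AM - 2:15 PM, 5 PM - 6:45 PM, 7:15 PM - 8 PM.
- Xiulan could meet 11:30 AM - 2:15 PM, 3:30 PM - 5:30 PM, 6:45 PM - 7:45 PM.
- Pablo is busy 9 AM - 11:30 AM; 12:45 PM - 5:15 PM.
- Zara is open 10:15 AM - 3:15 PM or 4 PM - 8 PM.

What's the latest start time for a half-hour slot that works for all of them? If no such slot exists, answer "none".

19:15

Zane free: 09:30-14:45, 15:30-16:00, 17:15-20:00.
Gabriel free: 10:30-13:00, 14:15-15:45, 16:30-20:00.
Ben free: 09:15-14:15, 17:00-18:45, 19:15-20:00.
Xiulan free: 11:30-14:15, 15:30-17:30, 18:45-19:45.
Pablo free: 11:30-12:45, 17:15-20:00 (invert busy blocks within the working day).
Zara free: 10:15-15:15, 16:00-20:00.
Zane ∩ Gabriel: 10:30-13:00, 14:15-14:45, 15:30-15:45, 17:15-20:00.
Zane ∩ Gabriel ∩ Ben: 10:30-13:00, 17:15-18:45, 19:15-20:00.
Zane ∩ Gabriel ∩ Ben ∩ Xiulan: 11:30-13:00, 17:15-17:30, 19:15-19:45.
Zane ∩ Gabriel ∩ Ben ∩ Xiulan ∩ Pablo: 11:30-12:45, 17:15-17:30, 19:15-19:45.
Zane ∩ Gabriel ∩ Ben ∩ Xiulan ∩ Pablo ∩ Zara: 11:30-12:45, 17:15-17:30, 19:15-19:45.
The last common window of at least 30 minutes is 19:15-19:45; a 30-minute meeting can start as late as 19:15 and still end by 19:45.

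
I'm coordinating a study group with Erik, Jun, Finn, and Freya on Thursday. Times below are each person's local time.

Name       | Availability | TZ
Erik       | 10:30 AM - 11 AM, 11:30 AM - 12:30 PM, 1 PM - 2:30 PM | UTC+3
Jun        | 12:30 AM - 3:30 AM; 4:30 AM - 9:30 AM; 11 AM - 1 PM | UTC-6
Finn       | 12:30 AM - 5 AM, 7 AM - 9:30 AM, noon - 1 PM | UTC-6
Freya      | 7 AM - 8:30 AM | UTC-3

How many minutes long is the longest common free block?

30

Erik in UTC: 07:30-08:00, 08:30-09:30, 10:00-11:30 (subtract 3h to convert from UTC+3).
Jun in UTC: 06:30-09:30, 10:30-15:30, 17:00-19:00 (add 6h to convert from UTC-6).
Finn in UTC: 06:30-11:00, 13:00-15:30, 18:00-19:00 (add 6h to convert from UTC-6).
Freya in UTC: 10:00-11:30 (add 3h to convert from UTC-3).
Erik ∩ Jun: 07:30-08:00, 08:30-09:30, 10:30-11:30.
Erik ∩ Jun ∩ Finn: 07:30-08:00, 08:30-09:30, 10:30-11:00.
Erik ∩ Jun ∩ Finn ∩ Freya: 10:30-11:00.
Those are the intersection windows.
The longest is 10:30-11:00 at 30 minutes.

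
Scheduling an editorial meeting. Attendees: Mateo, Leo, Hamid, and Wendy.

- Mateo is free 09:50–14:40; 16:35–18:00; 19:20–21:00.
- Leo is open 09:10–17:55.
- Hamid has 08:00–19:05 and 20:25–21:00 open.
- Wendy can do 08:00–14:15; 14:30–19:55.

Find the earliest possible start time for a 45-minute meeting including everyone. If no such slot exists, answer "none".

09:50

Mateo ∩ Leo: 09:50-14:40, 16:35-17:55.
Mateo ∩ Leo ∩ Hamid: 09:50-14:40, 16:35-17:55.
Mateo ∩ Leo ∩ Hamid ∩ Wendy: 09:50-14:15, 14:30-14:40, 16:35-17:55.
The first common window of at least 45 minutes is 09:50-14:15, so the earliest start is 09:50.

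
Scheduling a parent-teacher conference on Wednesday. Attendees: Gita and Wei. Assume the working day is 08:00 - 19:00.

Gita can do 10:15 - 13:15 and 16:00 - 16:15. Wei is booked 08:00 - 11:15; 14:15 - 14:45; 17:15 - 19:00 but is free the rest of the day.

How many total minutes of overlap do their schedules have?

Gita free: 10:15-13:15, 16:00-16:15.
Wei free: 11:15-14:15, 14:45-17:15 (invert busy blocks within the working day).
Gita ∩ Wei: 11:15-13:15, 16:00-16:15.
Summing the common windows: 120 + 15 = 135 minutes.

135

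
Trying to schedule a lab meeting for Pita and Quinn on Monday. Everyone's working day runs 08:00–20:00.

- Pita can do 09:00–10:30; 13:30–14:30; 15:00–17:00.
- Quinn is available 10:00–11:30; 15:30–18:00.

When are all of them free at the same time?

10:00-10:30, 15:30-17:00

Pita ∩ Quinn: 10:00-10:30, 15:30-17:00.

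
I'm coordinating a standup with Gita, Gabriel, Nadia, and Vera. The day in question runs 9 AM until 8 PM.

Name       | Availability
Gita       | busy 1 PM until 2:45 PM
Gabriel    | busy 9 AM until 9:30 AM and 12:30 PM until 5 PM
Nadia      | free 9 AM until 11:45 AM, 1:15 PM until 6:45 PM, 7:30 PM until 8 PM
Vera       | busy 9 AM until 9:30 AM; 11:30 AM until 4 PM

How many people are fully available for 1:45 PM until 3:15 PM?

Gita free: 09:00-13:00, 14:45-20:00 (invert busy blocks within the working day).
Gabriel free: 09:30-12:30, 17:00-20:00 (invert busy blocks within the working day).
Nadia free: 09:00-11:45, 13:15-18:45, 19:30-20:00.
Vera free: 09:30-11:30, 16:00-20:00 (invert busy blocks within the working day).
Nadia can make the full 13:45-15:15 slot — that's 1.

1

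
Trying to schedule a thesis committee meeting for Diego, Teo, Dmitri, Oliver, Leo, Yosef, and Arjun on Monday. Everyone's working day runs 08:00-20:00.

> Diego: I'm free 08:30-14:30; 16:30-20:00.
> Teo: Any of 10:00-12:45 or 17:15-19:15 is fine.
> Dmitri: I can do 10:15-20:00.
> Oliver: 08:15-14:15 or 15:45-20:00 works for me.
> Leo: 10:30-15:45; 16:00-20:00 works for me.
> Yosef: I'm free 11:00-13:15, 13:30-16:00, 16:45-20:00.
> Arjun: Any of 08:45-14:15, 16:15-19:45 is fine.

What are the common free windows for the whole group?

11:00-12:45, 17:15-19:15

Diego ∩ Teo: 10:00-12:45, 17:15-19:15.
Diego ∩ Teo ∩ Dmitri: 10:15-12:45, 17:15-19:15.
Diego ∩ Teo ∩ Dmitri ∩ Oliver: 10:15-12:45, 17:15-19:15.
Diego ∩ Teo ∩ Dmitri ∩ Oliver ∩ Leo: 10:30-12:45, 17:15-19:15.
Diego ∩ Teo ∩ Dmitri ∩ Oliver ∩ Leo ∩ Yosef: 11:00-12:45, 17:15-19:15.
Diego ∩ Teo ∩ Dmitri ∩ Oliver ∩ Leo ∩ Yosef ∩ Arjun: 11:00-12:45, 17:15-19:15.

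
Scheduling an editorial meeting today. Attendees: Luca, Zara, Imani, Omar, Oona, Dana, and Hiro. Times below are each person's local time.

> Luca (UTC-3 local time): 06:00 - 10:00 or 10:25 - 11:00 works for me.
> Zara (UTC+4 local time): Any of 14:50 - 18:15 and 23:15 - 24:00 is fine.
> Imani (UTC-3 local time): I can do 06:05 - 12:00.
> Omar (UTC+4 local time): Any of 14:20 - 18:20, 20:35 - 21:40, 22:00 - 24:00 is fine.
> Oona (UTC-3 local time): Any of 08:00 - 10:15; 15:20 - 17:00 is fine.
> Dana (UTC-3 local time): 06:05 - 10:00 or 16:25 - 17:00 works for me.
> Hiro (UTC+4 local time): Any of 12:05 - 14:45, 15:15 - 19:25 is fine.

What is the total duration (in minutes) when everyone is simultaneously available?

105

Luca in UTC: 09:00-13:00, 13:25-14:00 (add 3h to convert from UTC-3).
Zara in UTC: 10:50-14:15, 19:15-20:00 (subtract 4h to convert from UTC+4).
Imani in UTC: 09:05-15:00 (add 3h to convert from UTC-3).
Omar in UTC: 10:20-14:20, 16:35-17:40, 18:00-20:00 (subtract 4h to convert from UTC+4).
Oona in UTC: 11:00-13:15, 18:20-20:00 (add 3h to convert from UTC-3).
Dana in UTC: 09:05-13:00, 19:25-20:00 (add 3h to convert from UTC-3).
Hiro in UTC: 08:05-10:45, 11:15-15:25 (subtract 4h to convert from UTC+4).
Luca ∩ Zara: 10:50-13:00, 13:25-14:00.
Luca ∩ Zara ∩ Imani: 10:50-13:00, 13:25-14:00.
Luca ∩ Zara ∩ Imani ∩ Omar: 10:50-13:00, 13:25-14:00.
Luca ∩ Zara ∩ Imani ∩ Omar ∩ Oona: 11:00-13:00.
Luca ∩ Zara ∩ Imani ∩ Omar ∩ Oona ∩ Dana: 11:00-13:00.
Luca ∩ Zara ∩ Imani ∩ Omar ∩ Oona ∩ Dana ∩ Hiro: 11:15-13:00.
That's a single block of 105 minutes.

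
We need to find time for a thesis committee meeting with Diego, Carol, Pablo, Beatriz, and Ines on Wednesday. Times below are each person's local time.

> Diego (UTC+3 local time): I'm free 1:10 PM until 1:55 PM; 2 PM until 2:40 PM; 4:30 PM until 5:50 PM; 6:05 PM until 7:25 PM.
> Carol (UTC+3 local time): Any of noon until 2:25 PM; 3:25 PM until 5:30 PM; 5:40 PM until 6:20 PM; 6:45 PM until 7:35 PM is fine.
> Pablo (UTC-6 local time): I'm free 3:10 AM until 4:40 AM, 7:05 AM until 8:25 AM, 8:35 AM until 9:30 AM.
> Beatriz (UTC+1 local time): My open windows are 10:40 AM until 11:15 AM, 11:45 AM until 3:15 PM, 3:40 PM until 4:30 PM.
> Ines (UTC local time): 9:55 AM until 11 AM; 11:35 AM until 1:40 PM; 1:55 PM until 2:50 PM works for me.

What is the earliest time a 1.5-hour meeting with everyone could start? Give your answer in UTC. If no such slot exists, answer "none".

none

Diego in UTC: 10:10-10:55, 11:00-11:40, 13:30-14:50, 15:05-16:25 (subtract 3h to convert from UTC+3).
Carol in UTC: 09:00-11:25, 12:25-14:30, 14:40-15:20, 15:45-16:35 (subtract 3h to convert from UTC+3).
Pablo in UTC: 09:10-10:40, 13:05-14:25, 14:35-15:30 (add 6h to convert from UTC-6).
Beatriz in UTC: 09:40-10:15, 10:45-14:15, 14:40-15:30 (subtract 1h to convert from UTC+1).
Ines in UTC: 09:55-11:00, 11:35-13:40, 13:55-14:50.
Diego ∩ Carol: 10:10-10:55, 11:00-11:25, 13:30-14:30, 14:40-14:50, 15:05-15:20, 15:45-16:25.
Diego ∩ Carol ∩ Pablo: 10:10-10:40, 13:30-14:25, 14:40-14:50, 15:05-15:20.
Diego ∩ Carol ∩ Pablo ∩ Beatriz: 10:10-10:15, 13:30-14:15, 14:40-14:50, 15:05-15:20.
Diego ∩ Carol ∩ Pablo ∩ Beatriz ∩ Ines: 10:10-10:15, 13:30-13:40, 13:55-14:15, 14:40-14:50.
So the common availability across everyone is 10:10-10:15, 13:30-13:40, 13:55-14:15, 14:40-14:50.
No common window is at least 90 minutes long.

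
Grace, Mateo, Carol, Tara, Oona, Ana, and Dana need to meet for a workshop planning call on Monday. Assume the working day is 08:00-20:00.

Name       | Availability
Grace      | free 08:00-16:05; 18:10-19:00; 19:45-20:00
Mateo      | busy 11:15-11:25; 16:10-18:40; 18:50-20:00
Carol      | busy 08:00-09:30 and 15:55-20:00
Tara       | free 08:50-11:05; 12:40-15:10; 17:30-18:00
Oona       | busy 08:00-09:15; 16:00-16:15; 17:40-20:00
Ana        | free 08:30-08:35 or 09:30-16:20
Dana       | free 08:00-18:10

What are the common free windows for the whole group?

Grace free: 08:00-16:05, 18:10-19:00, 19:45-20:00.
Mateo free: 08:00-11:15, 11:25-16:10, 18:40-18:50 (invert busy blocks within the working day).
Carol free: 09:30-15:55 (invert busy blocks within the working day).
Tara free: 08:50-11:05, 12:40-15:10, 17:30-18:00.
Oona free: 09:15-16:00, 16:15-17:40 (invert busy blocks within the working day).
Ana free: 08:30-08:35, 09:30-16:20.
Dana free: 08:00-18:10.
Grace ∩ Mateo: 08:00-11:15, 11:25-16:05, 18:40-18:50.
Grace ∩ Mateo ∩ Carol: 09:30-11:15, 11:25-15:55.
Grace ∩ Mateo ∩ Carol ∩ Tara: 09:30-11:05, 12:40-15:10.
Grace ∩ Mateo ∩ Carol ∩ Tara ∩ Oona: 09:30-11:05, 12:40-15:10.
Grace ∩ Mateo ∩ Carol ∩ Tara ∩ Oona ∩ Ana: 09:30-11:05, 12:40-15:10.
Grace ∩ Mateo ∩ Carol ∩ Tara ∩ Oona ∩ Ana ∩ Dana: 09:30-11:05, 12:40-15:10.

09:30-11:05, 12:40-15:10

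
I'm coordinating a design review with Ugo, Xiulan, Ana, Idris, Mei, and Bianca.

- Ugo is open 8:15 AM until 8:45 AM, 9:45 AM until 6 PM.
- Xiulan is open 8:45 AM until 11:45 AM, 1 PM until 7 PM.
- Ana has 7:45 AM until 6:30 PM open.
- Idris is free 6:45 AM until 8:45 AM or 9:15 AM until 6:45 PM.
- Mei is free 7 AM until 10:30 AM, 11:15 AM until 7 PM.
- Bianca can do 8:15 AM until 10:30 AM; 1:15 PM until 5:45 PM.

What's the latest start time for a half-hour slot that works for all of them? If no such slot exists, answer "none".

17:15

Ugo ∩ Xiulan: 09:45-11:45, 13:00-18:00.
Ugo ∩ Xiulan ∩ Ana: 09:45-11:45, 13:00-18:00.
Ugo ∩ Xiulan ∩ Ana ∩ Idris: 09:45-11:45, 13:00-18:00.
Ugo ∩ Xiulan ∩ Ana ∩ Idris ∩ Mei: 09:45-10:30, 11:15-11:45, 13:00-18:00.
Ugo ∩ Xiulan ∩ Ana ∩ Idris ∩ Mei ∩ Bianca: 09:45-10:30, 13:15-17:45.
Those are the intersection windows.
The last common window of at least 30 minutes is 13:15-17:45; a 30-minute meeting can start as late as 17:15 and still end by 17:45.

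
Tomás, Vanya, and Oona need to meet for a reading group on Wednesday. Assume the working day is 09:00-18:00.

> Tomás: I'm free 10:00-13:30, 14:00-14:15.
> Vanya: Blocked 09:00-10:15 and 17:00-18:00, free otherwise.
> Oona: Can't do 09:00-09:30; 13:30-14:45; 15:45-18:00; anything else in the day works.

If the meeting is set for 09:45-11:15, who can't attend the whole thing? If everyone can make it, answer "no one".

Tomás, Vanya

Tomás free: 10:00-13:30, 14:00-14:15.
Vanya free: 10:15-17:00 (invert busy blocks within the working day).
Oona free: 09:30-13:30, 14:45-15:45 (invert busy blocks within the working day).
Tomás: not fully free for 09:45-11:15. Vanya: not fully free for 09:45-11:15. Oona: free for 09:45-11:15.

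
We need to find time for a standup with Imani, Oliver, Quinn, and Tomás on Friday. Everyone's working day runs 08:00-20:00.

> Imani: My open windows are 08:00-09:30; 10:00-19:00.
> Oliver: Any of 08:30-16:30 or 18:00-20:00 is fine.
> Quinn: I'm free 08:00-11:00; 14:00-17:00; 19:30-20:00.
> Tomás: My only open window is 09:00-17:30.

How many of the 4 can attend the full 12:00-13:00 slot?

3

Imani, Oliver, and Tomás can make the full 12:00-13:00 slot — that's 3.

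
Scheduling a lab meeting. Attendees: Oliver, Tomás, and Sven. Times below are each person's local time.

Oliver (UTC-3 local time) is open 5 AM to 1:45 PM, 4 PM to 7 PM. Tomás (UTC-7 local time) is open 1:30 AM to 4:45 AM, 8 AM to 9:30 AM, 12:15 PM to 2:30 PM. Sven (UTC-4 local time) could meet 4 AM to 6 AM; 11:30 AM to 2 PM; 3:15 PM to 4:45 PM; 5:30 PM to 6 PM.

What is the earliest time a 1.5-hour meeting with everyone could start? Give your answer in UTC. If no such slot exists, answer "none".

08:30

Oliver in UTC: 08:00-16:45, 19:00-22:00 (add 3h to convert from UTC-3).
Tomás in UTC: 08:30-11:45, 15:00-16:30, 19:15-21:30 (add 7h to convert from UTC-7).
Sven in UTC: 08:00-10:00, 15:30-18:00, 19:15-20:45, 21:30-22:00 (add 4h to convert from UTC-4).
Oliver ∩ Tomás: 08:30-11:45, 15:00-16:30, 19:15-21:30.
Oliver ∩ Tomás ∩ Sven: 08:30-10:00, 15:30-16:30, 19:15-20:45.
The first common window of at least 90 minutes is 08:30-10:00, so the earliest start is 08:30.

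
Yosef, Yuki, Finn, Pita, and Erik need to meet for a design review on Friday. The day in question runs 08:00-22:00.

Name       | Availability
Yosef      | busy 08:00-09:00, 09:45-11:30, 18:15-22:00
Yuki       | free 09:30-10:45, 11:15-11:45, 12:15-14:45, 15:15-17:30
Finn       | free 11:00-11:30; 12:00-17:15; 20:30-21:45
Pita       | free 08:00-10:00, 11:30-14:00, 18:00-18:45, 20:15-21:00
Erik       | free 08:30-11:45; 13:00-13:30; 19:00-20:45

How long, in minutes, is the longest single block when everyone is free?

Yosef free: 09:00-09:45, 11:30-18:15 (invert busy blocks within the working day).
Yuki free: 09:30-10:45, 11:15-11:45, 12:15-14:45, 15:15-17:30.
Finn free: 11:00-11:30, 12:00-17:15, 20:30-21:45.
Pita free: 08:00-10:00, 11:30-14:00, 18:00-18:45, 20:15-21:00.
Erik free: 08:30-11:45, 13:00-13:30, 19:00-20:45.
Yosef ∩ Yuki: 09:30-09:45, 11:30-11:45, 12:15-14:45, 15:15-17:30.
Yosef ∩ Yuki ∩ Finn: 12:15-14:45, 15:15-17:15.
Yosef ∩ Yuki ∩ Finn ∩ Pita: 12:15-14:00.
Yosef ∩ Yuki ∩ Finn ∩ Pita ∩ Erik: 13:00-13:30.
The longest is 13:00-13:30 at 30 minutes.

30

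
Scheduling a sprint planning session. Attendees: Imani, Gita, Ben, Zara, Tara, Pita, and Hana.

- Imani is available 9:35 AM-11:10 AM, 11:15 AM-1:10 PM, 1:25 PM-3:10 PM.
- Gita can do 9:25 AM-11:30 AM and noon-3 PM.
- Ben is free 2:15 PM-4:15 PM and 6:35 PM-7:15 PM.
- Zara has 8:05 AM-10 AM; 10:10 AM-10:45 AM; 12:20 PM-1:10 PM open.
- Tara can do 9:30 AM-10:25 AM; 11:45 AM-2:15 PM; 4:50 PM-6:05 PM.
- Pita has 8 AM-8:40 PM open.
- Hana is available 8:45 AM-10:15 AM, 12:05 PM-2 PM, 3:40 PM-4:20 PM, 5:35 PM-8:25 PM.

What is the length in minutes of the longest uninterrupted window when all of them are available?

Imani ∩ Gita: 09:35-11:10, 11:15-11:30, 12:00-13:10, 13:25-15:00.
Imani ∩ Gita ∩ Ben: 14:15-15:00.
Imani ∩ Gita ∩ Ben ∩ Zara: ∅.
Imani ∩ Gita ∩ Ben ∩ Zara ∩ Tara: ∅.
Imani ∩ Gita ∩ Ben ∩ Zara ∩ Tara ∩ Pita: ∅.
Imani ∩ Gita ∩ Ben ∩ Zara ∩ Tara ∩ Pita ∩ Hana: ∅.
There is no time when everyone is free.
No common window exists, so the longest block is 0 minutes.

0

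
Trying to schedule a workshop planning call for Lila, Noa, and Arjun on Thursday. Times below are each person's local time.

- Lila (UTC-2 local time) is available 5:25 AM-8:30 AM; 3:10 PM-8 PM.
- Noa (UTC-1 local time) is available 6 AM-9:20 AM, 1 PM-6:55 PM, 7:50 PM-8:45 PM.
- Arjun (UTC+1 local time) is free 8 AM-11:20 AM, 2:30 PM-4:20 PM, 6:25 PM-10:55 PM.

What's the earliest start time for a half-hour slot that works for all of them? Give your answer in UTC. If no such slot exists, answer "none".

07:25

Lila in UTC: 07:25-10:30, 17:10-22:00 (add 2h to convert from UTC-2).
Noa in UTC: 07:00-10:20, 14:00-19:55, 20:50-21:45 (add 1h to convert from UTC-1).
Arjun in UTC: 07:00-10:20, 13:30-15:20, 17:25-21:55 (subtract 1h to convert from UTC+1).
Lila ∩ Noa: 07:25-10:20, 17:10-19:55, 20:50-21:45.
Lila ∩ Noa ∩ Arjun: 07:25-10:20, 17:25-19:55, 20:50-21:45.
The first common window of at least 30 minutes is 07:25-10:20, so the earliest start is 07:25.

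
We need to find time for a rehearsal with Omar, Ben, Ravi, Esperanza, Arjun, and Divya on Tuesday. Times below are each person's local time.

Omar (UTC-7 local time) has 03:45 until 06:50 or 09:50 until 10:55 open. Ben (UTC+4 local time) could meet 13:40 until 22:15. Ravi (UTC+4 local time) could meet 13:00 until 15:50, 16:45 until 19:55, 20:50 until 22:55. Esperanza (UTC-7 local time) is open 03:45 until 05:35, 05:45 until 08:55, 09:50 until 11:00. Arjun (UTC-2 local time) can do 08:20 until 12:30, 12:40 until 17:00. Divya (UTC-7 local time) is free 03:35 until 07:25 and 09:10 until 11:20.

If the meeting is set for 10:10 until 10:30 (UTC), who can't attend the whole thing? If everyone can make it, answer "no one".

Arjun, Divya, Esperanza, Omar

Omar in UTC: 10:45-13:50, 16:50-17:55 (add 7h to convert from UTC-7).
Ben in UTC: 09:40-18:15 (subtract 4h to convert from UTC+4).
Ravi in UTC: 09:00-11:50, 12:45-15:55, 16:50-18:55 (subtract 4h to convert from UTC+4).
Esperanza in UTC: 10:45-12:35, 12:45-15:55, 16:50-18:00 (add 7h to convert from UTC-7).
Arjun in UTC: 10:20-14:30, 14:40-19:00 (add 2h to convert from UTC-2).
Divya in UTC: 10:35-14:25, 16:10-18:20 (add 7h to convert from UTC-7).
Omar: not fully free for 10:10-10:30. Ben: free for 10:10-10:30. Ravi: free for 10:10-10:30. Esperanza: not fully free for 10:10-10:30. Arjun: not fully free for 10:10-10:30. Divya: not fully free for 10:10-10:30.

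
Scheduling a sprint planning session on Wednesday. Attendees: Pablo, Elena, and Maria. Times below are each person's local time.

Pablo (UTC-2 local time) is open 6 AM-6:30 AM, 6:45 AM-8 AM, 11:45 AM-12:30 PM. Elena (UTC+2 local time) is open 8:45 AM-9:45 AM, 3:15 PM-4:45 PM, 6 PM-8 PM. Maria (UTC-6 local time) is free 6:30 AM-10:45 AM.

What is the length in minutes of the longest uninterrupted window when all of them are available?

Pablo in UTC: 08:00-08:30, 08:45-10:00, 13:45-14:30 (add 2h to convert from UTC-2).
Elena in UTC: 06:45-07:45, 13:15-14:45, 16:00-18:00 (subtract 2h to convert from UTC+2).
Maria in UTC: 12:30-16:45 (add 6h to convert from UTC-6).
Pablo ∩ Elena: 13:45-14:30.
Pablo ∩ Elena ∩ Maria: 13:45-14:30.
The longest is 13:45-14:30 at 45 minutes.

45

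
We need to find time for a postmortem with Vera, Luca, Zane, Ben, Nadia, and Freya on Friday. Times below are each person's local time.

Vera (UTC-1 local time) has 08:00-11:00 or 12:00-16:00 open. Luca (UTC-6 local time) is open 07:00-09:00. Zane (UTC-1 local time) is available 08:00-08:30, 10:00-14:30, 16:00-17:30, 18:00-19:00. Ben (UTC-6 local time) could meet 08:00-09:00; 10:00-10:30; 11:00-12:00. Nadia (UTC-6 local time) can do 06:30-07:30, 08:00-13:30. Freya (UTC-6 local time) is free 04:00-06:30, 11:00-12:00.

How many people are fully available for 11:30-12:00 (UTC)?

3

Vera in UTC: 09:00-12:00, 13:00-17:00 (add 1h to convert from UTC-1).
Luca in UTC: 13:00-15:00 (add 6h to convert from UTC-6).
Zane in UTC: 09:00-09:30, 11:00-15:30, 17:00-18:30, 19:00-20:00 (add 1h to convert from UTC-1).
Ben in UTC: 14:00-15:00, 16:00-16:30, 17:00-18:00 (add 6h to convert from UTC-6).
Nadia in UTC: 12:30-13:30, 14:00-19:30 (add 6h to convert from UTC-6).
Freya in UTC: 10:00-12:30, 17:00-18:00 (add 6h to convert from UTC-6).
Vera, Zane, and Freya can make the full 11:30-12:00 slot — that's 3.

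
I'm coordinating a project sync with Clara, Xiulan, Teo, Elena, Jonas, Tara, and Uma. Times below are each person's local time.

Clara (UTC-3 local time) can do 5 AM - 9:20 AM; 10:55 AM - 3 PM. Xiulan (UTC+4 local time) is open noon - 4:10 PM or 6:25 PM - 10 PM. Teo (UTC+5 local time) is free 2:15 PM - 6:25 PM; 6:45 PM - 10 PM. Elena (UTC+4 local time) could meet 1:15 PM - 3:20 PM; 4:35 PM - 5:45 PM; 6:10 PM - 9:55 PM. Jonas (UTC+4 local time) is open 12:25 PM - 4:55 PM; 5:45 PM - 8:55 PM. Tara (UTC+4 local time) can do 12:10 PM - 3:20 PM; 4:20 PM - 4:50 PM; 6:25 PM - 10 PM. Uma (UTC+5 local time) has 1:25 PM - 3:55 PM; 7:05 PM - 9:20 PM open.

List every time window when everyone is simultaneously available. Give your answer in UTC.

09:15-10:55, 14:25-16:20

Clara in UTC: 08:00-12:20, 13:55-18:00 (add 3h to convert from UTC-3).
Xiulan in UTC: 08:00-12:10, 14:25-18:00 (subtract 4h to convert from UTC+4).
Teo in UTC: 09:15-13:25, 13:45-17:00 (subtract 5h to convert from UTC+5).
Elena in UTC: 09:15-11:20, 12:35-13:45, 14:10-17:55 (subtract 4h to convert from UTC+4).
Jonas in UTC: 08:25-12:55, 13:45-16:55 (subtract 4h to convert from UTC+4).
Tara in UTC: 08:10-11:20, 12:20-12:50, 14:25-18:00 (subtract 4h to convert from UTC+4).
Uma in UTC: 08:25-10:55, 14:05-16:20 (subtract 5h to convert from UTC+5).
Clara ∩ Xiulan: 08:00-12:10, 14:25-18:00.
Clara ∩ Xiulan ∩ Teo: 09:15-12:10, 14:25-17:00.
Clara ∩ Xiulan ∩ Teo ∩ Elena: 09:15-11:20, 14:25-17:00.
Clara ∩ Xiulan ∩ Teo ∩ Elena ∩ Jonas: 09:15-11:20, 14:25-16:55.
Clara ∩ Xiulan ∩ Teo ∩ Elena ∩ Jonas ∩ Tara: 09:15-11:20, 14:25-16:55.
Clara ∩ Xiulan ∩ Teo ∩ Elena ∩ Jonas ∩ Tara ∩ Uma: 09:15-10:55, 14:25-16:20.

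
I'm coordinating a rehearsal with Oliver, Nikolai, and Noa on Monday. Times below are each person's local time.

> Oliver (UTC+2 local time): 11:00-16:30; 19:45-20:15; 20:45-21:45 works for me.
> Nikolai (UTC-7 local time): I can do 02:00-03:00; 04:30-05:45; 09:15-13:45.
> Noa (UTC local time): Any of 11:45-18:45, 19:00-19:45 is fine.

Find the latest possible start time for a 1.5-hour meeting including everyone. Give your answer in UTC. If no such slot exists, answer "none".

none

Oliver in UTC: 09:00-14:30, 17:45-18:15, 18:45-19:45 (subtract 2h to convert from UTC+2).
Nikolai in UTC: 09:00-10:00, 11:30-12:45, 16:15-20:45 (add 7h to convert from UTC-7).
Noa in UTC: 11:45-18:45, 19:00-19:45.
Oliver ∩ Nikolai: 09:00-10:00, 11:30-12:45, 17:45-18:15, 18:45-19:45.
Oliver ∩ Nikolai ∩ Noa: 11:45-12:45, 17:45-18:15, 19:00-19:45.
So the common availability across everyone is 11:45-12:45, 17:45-18:15, 19:00-19:45.
No common window is at least 90 minutes long.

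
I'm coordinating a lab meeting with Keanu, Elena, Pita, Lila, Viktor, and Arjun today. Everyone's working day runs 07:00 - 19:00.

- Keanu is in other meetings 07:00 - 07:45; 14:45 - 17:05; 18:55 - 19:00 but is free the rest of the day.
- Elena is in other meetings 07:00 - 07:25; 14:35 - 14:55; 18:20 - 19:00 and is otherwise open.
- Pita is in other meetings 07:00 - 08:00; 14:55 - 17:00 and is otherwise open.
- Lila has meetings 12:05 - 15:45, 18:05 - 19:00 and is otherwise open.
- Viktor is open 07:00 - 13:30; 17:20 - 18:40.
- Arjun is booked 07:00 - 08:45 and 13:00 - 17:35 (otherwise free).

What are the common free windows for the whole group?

Keanu free: 07:45-14:45, 17:05-18:55 (invert busy blocks within the working day).
Elena free: 07:25-14:35, 14:55-18:20 (invert busy blocks within the working day).
Pita free: 08:00-14:55, 17:00-19:00 (invert busy blocks within the working day).
Lila free: 07:00-12:05, 15:45-18:05 (invert busy blocks within the working day).
Viktor free: 07:00-13:30, 17:20-18:40.
Arjun free: 08:45-13:00, 17:35-19:00 (invert busy blocks within the working day).
Keanu ∩ Elena: 07:45-14:35, 17:05-18:20.
Keanu ∩ Elena ∩ Pita: 08:00-14:35, 17:05-18:20.
Keanu ∩ Elena ∩ Pita ∩ Lila: 08:00-12:05, 17:05-18:05.
Keanu ∩ Elena ∩ Pita ∩ Lila ∩ Viktor: 08:00-12:05, 17:20-18:05.
Keanu ∩ Elena ∩ Pita ∩ Lila ∩ Viktor ∩ Arjun: 08:45-12:05, 17:35-18:05.
So the common availability across everyone is 08:45-12:05, 17:35-18:05.

08:45-12:05, 17:35-18:05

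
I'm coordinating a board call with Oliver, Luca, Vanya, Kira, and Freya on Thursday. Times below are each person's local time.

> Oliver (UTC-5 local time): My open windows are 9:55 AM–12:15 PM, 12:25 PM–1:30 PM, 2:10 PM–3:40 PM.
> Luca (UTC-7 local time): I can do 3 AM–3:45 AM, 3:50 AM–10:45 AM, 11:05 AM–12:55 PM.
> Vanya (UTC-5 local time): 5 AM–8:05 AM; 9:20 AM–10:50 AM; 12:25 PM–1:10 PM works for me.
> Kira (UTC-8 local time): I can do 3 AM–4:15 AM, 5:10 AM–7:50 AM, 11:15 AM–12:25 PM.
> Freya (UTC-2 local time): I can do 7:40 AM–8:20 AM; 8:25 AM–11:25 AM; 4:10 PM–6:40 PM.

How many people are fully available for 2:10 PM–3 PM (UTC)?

2

Oliver in UTC: 14:55-17:15, 17:25-18:30, 19:10-20:40 (add 5h to convert from UTC-5).
Luca in UTC: 10:00-10:45, 10:50-17:45, 18:05-19:55 (add 7h to convert from UTC-7).
Vanya in UTC: 10:00-13:05, 14:20-15:50, 17:25-18:10 (add 5h to convert from UTC-5).
Kira in UTC: 11:00-12:15, 13:10-15:50, 19:15-20:25 (add 8h to convert from UTC-8).
Freya in UTC: 09:40-10:20, 10:25-13:25, 18:10-20:40 (add 2h to convert from UTC-2).
Luca and Kira can make the full 14:10-15:00 slot — that's 2.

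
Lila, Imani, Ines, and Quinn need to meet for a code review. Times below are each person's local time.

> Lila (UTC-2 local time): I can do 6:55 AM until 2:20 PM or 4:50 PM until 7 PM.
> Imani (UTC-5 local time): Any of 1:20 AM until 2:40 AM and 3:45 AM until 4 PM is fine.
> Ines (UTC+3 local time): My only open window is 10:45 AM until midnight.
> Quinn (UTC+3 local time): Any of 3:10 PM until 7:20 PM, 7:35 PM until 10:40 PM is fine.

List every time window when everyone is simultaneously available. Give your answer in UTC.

12:10-16:20, 18:50-19:40

Lila in UTC: 08:55-16:20, 18:50-21:00 (add 2h to convert from UTC-2).
Imani in UTC: 06:20-07:40, 08:45-21:00 (add 5h to convert from UTC-5).
Ines in UTC: 07:45-21:00 (subtract 3h to convert from UTC+3).
Quinn in UTC: 12:10-16:20, 16:35-19:40 (subtract 3h to convert from UTC+3).
Lila ∩ Imani: 08:55-16:20, 18:50-21:00.
Lila ∩ Imani ∩ Ines: 08:55-16:20, 18:50-21:00.
Lila ∩ Imani ∩ Ines ∩ Quinn: 12:10-16:20, 18:50-19:40.
Those are the intersection windows.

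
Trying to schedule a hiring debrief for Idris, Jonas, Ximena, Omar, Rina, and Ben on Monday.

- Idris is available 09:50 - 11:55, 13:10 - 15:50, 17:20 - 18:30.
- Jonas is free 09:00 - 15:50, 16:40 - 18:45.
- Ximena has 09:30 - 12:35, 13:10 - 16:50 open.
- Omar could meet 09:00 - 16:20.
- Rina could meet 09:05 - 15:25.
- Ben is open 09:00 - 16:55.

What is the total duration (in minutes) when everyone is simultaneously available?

260

Idris ∩ Jonas: 09:50-11:55, 13:10-15:50, 17:20-18:30.
Idris ∩ Jonas ∩ Ximena: 09:50-11:55, 13:10-15:50.
Idris ∩ Jonas ∩ Ximena ∩ Omar: 09:50-11:55, 13:10-15:50.
Idris ∩ Jonas ∩ Ximena ∩ Omar ∩ Rina: 09:50-11:55, 13:10-15:25.
Idris ∩ Jonas ∩ Ximena ∩ Omar ∩ Rina ∩ Ben: 09:50-11:55, 13:10-15:25.
Summing the common windows: 125 + 135 = 260 minutes.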